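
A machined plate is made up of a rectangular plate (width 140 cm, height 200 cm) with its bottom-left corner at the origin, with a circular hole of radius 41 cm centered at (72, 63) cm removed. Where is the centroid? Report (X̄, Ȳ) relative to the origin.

X̄ = 69.54 cm, Ȳ = 108.60 cm

plate: A = 140 × 200 = 28000.00, centroid at (70.00, 100.00).
hole: A = −π·41² = -5281.02, centroid at (72.00, 63.00).
ΣA = 22718.98 cm²
ΣAX̄ = (28000.00)(70.00) + (-5281.02)(72.00) = 1579766.76 cm³
ΣAȲ = (28000.00)(100.00) + (-5281.02)(63.00) = 2467295.91 cm³
X̄ = 1579766.76 / 22718.98 = 69.54 cm
Ȳ = 2467295.91 / 22718.98 = 108.60 cm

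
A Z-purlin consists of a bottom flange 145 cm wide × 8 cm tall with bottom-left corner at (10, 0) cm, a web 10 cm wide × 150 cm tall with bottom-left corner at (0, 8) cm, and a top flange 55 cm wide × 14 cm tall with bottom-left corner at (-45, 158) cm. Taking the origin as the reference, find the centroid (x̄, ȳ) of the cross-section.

x̄ = 26.16 cm, ȳ = 74.69 cm

bottom flange: A = 145 × 8 = 1160.00, centroid at (82.50, 4.00).
web: A = 10 × 150 = 1500.00, centroid at (5.00, 83.00).
top flange: A = 55 × 14 = 770.00, centroid at (-17.50, 165.00).
ΣA = 3430.00 cm², ΣAx̄ = 89725.00 cm³, ΣAȳ = 256190.00 cm³.
x̄ = 89725.00/3430.00 = 26.16 cm; ȳ = 256190.00/3430.00 = 74.69 cm.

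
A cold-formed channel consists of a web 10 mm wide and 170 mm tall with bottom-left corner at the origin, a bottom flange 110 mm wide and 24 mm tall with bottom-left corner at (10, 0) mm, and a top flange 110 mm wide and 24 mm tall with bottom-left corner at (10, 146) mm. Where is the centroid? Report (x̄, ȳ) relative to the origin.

x̄ = 50.39 mm, ȳ = 85.00 mm

web: A = 10 × 170 = 1700.00, centroid at (5.00, 85.00).
bottom flange: A = 110 × 24 = 2640.00, centroid at (65.00, 12.00).
top flange: A = 110 × 24 = 2640.00, centroid at (65.00, 158.00).
ΣA = 6980.00 mm²
ΣAx̄ = (1700.00)(5.00) + (2640.00)(65.00) + (2640.00)(65.00) = 351700.00 mm³
ΣAȳ = (1700.00)(85.00) + (2640.00)(12.00) + (2640.00)(158.00) = 593300.00 mm³
x̄ = 351700.00 / 6980.00 = 50.39 mm
ȳ = 593300.00 / 6980.00 = 85.00 mm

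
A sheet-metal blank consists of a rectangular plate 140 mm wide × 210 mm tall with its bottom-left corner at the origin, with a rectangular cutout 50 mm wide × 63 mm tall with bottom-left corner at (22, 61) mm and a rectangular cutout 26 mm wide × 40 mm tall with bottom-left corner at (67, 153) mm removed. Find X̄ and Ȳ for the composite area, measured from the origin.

X̄ = 72.46 mm, Ȳ = 103.76 mm

plate: A = 140 × 210 = 29400.00, centroid at (70.00, 105.00).
hole 1: A = −(50 × 63) = -3150.00, centroid at (47.00, 92.50).
hole 2: A = −(26 × 40) = -1040.00, centroid at (80.00, 173.00).
ΣA = 25210.00 mm², ΣAX̄ = 1826750.00 mm³, ΣAȲ = 2615705.00 mm³.
X̄ = 1826750.00/25210.00 = 72.46 mm; Ȳ = 2615705.00/25210.00 = 103.76 mm.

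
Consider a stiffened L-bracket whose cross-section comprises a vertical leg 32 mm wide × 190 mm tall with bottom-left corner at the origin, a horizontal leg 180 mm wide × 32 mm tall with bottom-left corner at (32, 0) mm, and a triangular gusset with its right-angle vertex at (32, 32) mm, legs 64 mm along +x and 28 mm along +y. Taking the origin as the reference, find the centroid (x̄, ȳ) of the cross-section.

vertical leg: A = 32 × 190 = 6080.00, centroid at (16.00, 95.00).
horizontal leg: A = 180 × 32 = 5760.00, centroid at (122.00, 16.00).
gusset: A = ½·64·28 = 896.00, centroid at (53.33, 41.33).
ΣA = 12736.00 mm², ΣAx̄ = 847786.67 mm³, ΣAȳ = 706794.67 mm³.
x̄ = 847786.67/12736.00 = 66.57 mm; ȳ = 706794.67/12736.00 = 55.50 mm.

x̄ = 66.57 mm, ȳ = 55.50 mm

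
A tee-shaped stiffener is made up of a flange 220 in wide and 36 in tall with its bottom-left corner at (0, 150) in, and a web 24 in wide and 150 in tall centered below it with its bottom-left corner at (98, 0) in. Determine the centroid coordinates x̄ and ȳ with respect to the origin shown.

x̄ = 110.00 in, ȳ = 138.94 in

Part | A | x̄ᵢ | ȳᵢ | A·x̄ᵢ | A·ȳᵢ
web | 3600.00 | 110.00 | 75.00 | 396000.00 | 270000.00
flange | 7920.00 | 110.00 | 168.00 | 871200.00 | 1330560.00
Σ | 11520.00 |  |  | 1267200.00 | 1600560.00
x̄ = 1267200.00 / 11520.00 = 110.00 in
ȳ = 1600560.00 / 11520.00 = 138.94 in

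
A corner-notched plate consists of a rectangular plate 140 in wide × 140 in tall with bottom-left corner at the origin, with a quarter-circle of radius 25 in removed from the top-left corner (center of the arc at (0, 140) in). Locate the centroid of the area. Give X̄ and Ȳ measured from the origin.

X̄ = 71.53 in, Ȳ = 68.47 in

plate: A = 140 × 140 = 19600.00, centroid at (70.00, 70.00).
removed quarter-circle: A = −¼π·25² = -490.87, centroid at (10.61, 129.39).
ΣA = 19109.13 in²
ΣAX̄ = (19600.00)(70.00) + (-490.87)(10.61) = 1366791.67 in³
ΣAȲ = (19600.00)(70.00) + (-490.87)(129.39) = 1308485.99 in³
X̄ = 1366791.67 / 19109.13 = 71.53 in
Ȳ = 1308485.99 / 19109.13 = 68.47 in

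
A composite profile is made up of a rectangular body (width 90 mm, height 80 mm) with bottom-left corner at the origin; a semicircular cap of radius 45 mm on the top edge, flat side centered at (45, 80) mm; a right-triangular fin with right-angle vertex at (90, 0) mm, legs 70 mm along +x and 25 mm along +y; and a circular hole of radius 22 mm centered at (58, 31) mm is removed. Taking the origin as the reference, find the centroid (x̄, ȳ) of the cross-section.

rectangular body: A = 90 × 80 = 7200.00, centroid at (45.00, 40.00).
semicircular top: A = ½π·45² = 3180.86, centroid at (45.00, 99.10).
triangular fin: A = ½·70·25 = 875.00, centroid at (113.33, 8.33).
hole: A = −π·22² = -1520.53, centroid at (58.00, 31.00).
ΣA = 9735.33 mm²
ΣAx̄ = (7200.00)(45.00) + (3180.86)(45.00) + (875.00)(113.33) + (-1520.53)(58.00) = 478114.69 mm³
ΣAȳ = (7200.00)(40.00) + (3180.86)(99.10) + (875.00)(8.33) + (-1520.53)(31.00) = 563374.22 mm³
x̄ = 478114.69 / 9735.33 = 49.11 mm
ȳ = 563374.22 / 9735.33 = 57.87 mm

x̄ = 49.11 mm, ȳ = 57.87 mm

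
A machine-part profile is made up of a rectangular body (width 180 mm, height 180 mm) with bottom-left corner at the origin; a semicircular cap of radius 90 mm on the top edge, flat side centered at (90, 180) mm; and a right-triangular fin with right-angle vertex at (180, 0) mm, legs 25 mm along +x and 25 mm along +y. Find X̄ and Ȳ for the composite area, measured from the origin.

rectangular body: A = 180 × 180 = 32400.00, centroid at (90.00, 90.00).
semicircular top: A = ½π·90² = 12723.45, centroid at (90.00, 218.20).
triangular fin: A = ½·25·25 = 312.50, centroid at (188.33, 8.33).
ΣA = 45435.95 mm², ΣAX̄ = 4119964.69 mm³, ΣAȲ = 5694825.21 mm³.
X̄ = 4119964.69/45435.95 = 90.68 mm; Ȳ = 5694825.21/45435.95 = 125.34 mm.

X̄ = 90.68 mm, Ȳ = 125.34 mm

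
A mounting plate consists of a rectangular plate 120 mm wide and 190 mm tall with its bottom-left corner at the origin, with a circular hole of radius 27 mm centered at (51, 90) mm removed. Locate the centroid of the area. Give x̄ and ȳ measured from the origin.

x̄ = 61.00 mm, ȳ = 95.56 mm

Part | A | x̄ᵢ | ȳᵢ | A·x̄ᵢ | A·ȳᵢ
plate | 22800.00 | 60.00 | 95.00 | 1368000.00 | 2166000.00
hole | -2290.22 | 51.00 | 90.00 | -116801.27 | -206119.89
Σ | 20509.78 |  |  | 1251198.73 | 1959880.11
x̄ = 1251198.73 / 20509.78 = 61.00 mm
ȳ = 1959880.11 / 20509.78 = 95.56 mm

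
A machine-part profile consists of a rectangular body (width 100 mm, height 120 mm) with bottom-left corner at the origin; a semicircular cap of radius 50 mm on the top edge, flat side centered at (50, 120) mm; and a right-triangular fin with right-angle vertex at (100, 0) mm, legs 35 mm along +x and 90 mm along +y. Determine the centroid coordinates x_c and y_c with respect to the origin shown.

rectangular body: A = 100 × 120 = 12000.00, centroid at (50.00, 60.00).
semicircular top: A = ½π·50² = 3926.99, centroid at (50.00, 141.22).
triangular fin: A = ½·35·90 = 1575.00, centroid at (111.67, 30.00).
ΣA = 17501.99 mm²
ΣAx_c = (12000.00)(50.00) + (3926.99)(50.00) + (1575.00)(111.67) = 972224.54 mm³
ΣAy_c = (12000.00)(60.00) + (3926.99)(141.22) + (1575.00)(30.00) = 1321822.23 mm³
x_c = 972224.54 / 17501.99 = 55.55 mm
y_c = 1321822.23 / 17501.99 = 75.52 mm

x_c = 55.55 mm, y_c = 75.52 mm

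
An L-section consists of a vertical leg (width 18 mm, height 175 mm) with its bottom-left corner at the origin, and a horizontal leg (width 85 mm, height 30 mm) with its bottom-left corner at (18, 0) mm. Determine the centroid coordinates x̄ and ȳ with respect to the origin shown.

vertical leg: A = 18 × 175 = 3150.00, centroid at (9.00, 87.50).
horizontal leg: A = 85 × 30 = 2550.00, centroid at (60.50, 15.00).
ΣA = 5700.00 mm², ΣAx̄ = 182625.00 mm³, ΣAȳ = 313875.00 mm³.
x̄ = 182625.00/5700.00 = 32.04 mm; ȳ = 313875.00/5700.00 = 55.07 mm.

x̄ = 32.04 mm, ȳ = 55.07 mm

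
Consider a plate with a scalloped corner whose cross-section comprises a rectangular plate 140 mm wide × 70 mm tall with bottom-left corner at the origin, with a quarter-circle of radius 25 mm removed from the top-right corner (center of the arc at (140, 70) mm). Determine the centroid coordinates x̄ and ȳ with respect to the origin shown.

x̄ = 66.87 mm, ȳ = 33.71 mm

plate: A = 140 × 70 = 9800.00, centroid at (70.00, 35.00).
removed quarter-circle: A = −¼π·25² = -490.87, centroid at (129.39, 59.39).
ΣA = 9309.13 mm², ΣAx̄ = 622485.99 mm³, ΣAȳ = 313847.16 mm³.
x̄ = 622485.99/9309.13 = 66.87 mm; ȳ = 313847.16/9309.13 = 33.71 mm.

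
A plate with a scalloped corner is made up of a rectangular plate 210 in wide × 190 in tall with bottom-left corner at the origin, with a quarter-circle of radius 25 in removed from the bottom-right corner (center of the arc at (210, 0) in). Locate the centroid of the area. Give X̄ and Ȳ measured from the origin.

Part | A | x̄ᵢ | ȳᵢ | A·x̄ᵢ | A·ȳᵢ
plate | 39900.00 | 105.00 | 95.00 | 4189500.00 | 3790500.00
removed quarter-circle | -490.87 | 199.39 | 10.61 | -97875.18 | -5208.33
Σ | 39409.13 |  |  | 4091624.82 | 3785291.67
X̄ = 4091624.82 / 39409.13 = 103.82 in
Ȳ = 3785291.67 / 39409.13 = 96.05 in

X̄ = 103.82 in, Ȳ = 96.05 in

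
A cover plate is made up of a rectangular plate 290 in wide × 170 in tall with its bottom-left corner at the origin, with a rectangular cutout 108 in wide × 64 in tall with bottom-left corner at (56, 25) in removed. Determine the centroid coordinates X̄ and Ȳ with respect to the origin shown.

plate: A = 290 × 170 = 49300.00, centroid at (145.00, 85.00).
hole: A = −(108 × 64) = -6912.00, centroid at (110.00, 57.00).
ΣA = 42388.00 in², ΣAX̄ = 6388180.00 in³, ΣAȲ = 3796516.00 in³.
X̄ = 6388180.00/42388.00 = 150.71 in; Ȳ = 3796516.00/42388.00 = 89.57 in.

X̄ = 150.71 in, Ȳ = 89.57 in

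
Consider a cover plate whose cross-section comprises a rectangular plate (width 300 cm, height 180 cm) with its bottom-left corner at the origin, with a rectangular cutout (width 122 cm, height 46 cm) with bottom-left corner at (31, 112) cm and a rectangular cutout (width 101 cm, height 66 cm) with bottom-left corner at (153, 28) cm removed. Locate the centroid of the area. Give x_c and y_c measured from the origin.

x_c = 149.25 cm, y_c = 88.58 cm

Part | A | x̄ᵢ | ȳᵢ | A·x̄ᵢ | A·ȳᵢ
plate | 54000.00 | 150.00 | 90.00 | 8100000.00 | 4860000.00
hole 1 | -5612.00 | 92.00 | 135.00 | -516304.00 | -757620.00
hole 2 | -6666.00 | 203.50 | 61.00 | -1356531.00 | -406626.00
Σ | 41722.00 |  |  | 6227165.00 | 3695754.00
x_c = 6227165.00 / 41722.00 = 149.25 cm
y_c = 3695754.00 / 41722.00 = 88.58 cm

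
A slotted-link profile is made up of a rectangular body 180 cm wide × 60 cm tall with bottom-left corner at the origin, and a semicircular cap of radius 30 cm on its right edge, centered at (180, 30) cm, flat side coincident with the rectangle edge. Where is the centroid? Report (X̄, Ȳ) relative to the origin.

X̄ = 101.89 cm, Ȳ = 30.00 cm

rectangular body: A = 180 × 60 = 10800.00, centroid at (90.00, 30.00).
semicircular end: A = ½π·30² = 1413.72, centroid at (192.73, 30.00).
ΣA = 12213.72 cm²
ΣAX̄ = (10800.00)(90.00) + (1413.72)(192.73) = 1244469.00 cm³
ΣAȲ = (10800.00)(30.00) + (1413.72)(30.00) = 366411.50 cm³
X̄ = 1244469.00 / 12213.72 = 101.89 cm
Ȳ = 366411.50 / 12213.72 = 30.00 cm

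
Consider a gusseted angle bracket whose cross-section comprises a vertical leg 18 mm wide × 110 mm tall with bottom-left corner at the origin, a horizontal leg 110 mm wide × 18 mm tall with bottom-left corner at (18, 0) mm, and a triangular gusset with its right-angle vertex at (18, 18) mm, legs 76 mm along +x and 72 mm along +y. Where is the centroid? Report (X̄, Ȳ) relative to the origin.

X̄ = 41.95 mm, Ȳ = 36.09 mm

Part | A | x̄ᵢ | ȳᵢ | A·x̄ᵢ | A·ȳᵢ
vertical leg | 1980.00 | 9.00 | 55.00 | 17820.00 | 108900.00
horizontal leg | 1980.00 | 73.00 | 9.00 | 144540.00 | 17820.00
gusset | 2736.00 | 43.33 | 42.00 | 118560.00 | 114912.00
Σ | 6696.00 |  |  | 280920.00 | 241632.00
X̄ = 280920.00 / 6696.00 = 41.95 mm
Ȳ = 241632.00 / 6696.00 = 36.09 mm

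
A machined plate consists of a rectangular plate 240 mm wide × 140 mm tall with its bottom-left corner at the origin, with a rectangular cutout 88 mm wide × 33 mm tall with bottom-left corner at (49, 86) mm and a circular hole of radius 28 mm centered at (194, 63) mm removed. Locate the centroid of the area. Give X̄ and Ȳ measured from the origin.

plate: A = 240 × 140 = 33600.00, centroid at (120.00, 70.00).
hole 1: A = −(88 × 33) = -2904.00, centroid at (93.00, 102.50).
hole 2: A = −π·28² = -2463.01, centroid at (194.00, 63.00).
ΣA = 28232.99 mm²
ΣAX̄ = (33600.00)(120.00) + (-2904.00)(93.00) + (-2463.01)(194.00) = 3284104.32 mm³
ΣAȲ = (33600.00)(70.00) + (-2904.00)(102.50) + (-2463.01)(63.00) = 1899170.46 mm³
X̄ = 3284104.32 / 28232.99 = 116.32 mm
Ȳ = 1899170.46 / 28232.99 = 67.27 mm

X̄ = 116.32 mm, Ȳ = 67.27 mm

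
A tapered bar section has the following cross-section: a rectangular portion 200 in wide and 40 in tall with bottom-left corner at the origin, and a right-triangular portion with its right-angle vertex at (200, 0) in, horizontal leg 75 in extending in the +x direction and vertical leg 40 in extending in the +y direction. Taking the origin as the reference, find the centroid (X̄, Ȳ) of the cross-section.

Part | A | x̄ᵢ | ȳᵢ | A·x̄ᵢ | A·ȳᵢ
rectangular portion | 8000.00 | 100.00 | 20.00 | 800000.00 | 160000.00
triangular portion | 1500.00 | 225.00 | 13.33 | 337500.00 | 20000.00
Σ | 9500.00 |  |  | 1137500.00 | 180000.00
X̄ = 1137500.00 / 9500.00 = 119.74 in
Ȳ = 180000.00 / 9500.00 = 18.95 in

X̄ = 119.74 in, Ȳ = 18.95 in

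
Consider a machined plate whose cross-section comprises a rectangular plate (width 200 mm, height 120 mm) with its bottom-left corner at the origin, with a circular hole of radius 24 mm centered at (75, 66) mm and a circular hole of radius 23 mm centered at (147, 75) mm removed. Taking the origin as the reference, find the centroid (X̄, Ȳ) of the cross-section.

Part | A | x̄ᵢ | ȳᵢ | A·x̄ᵢ | A·ȳᵢ
plate | 24000.00 | 100.00 | 60.00 | 2400000.00 | 1440000.00
hole 1 | -1809.56 | 75.00 | 66.00 | -135716.80 | -119430.79
hole 2 | -1661.90 | 147.00 | 75.00 | -244299.67 | -124642.69
Σ | 20528.54 |  |  | 2019983.53 | 1195926.53
X̄ = 2019983.53 / 20528.54 = 98.40 mm
Ȳ = 1195926.53 / 20528.54 = 58.26 mm

X̄ = 98.40 mm, Ȳ = 58.26 mm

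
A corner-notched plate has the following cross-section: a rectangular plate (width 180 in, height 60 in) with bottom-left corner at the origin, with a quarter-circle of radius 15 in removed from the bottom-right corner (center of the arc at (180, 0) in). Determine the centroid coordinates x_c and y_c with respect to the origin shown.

plate: A = 180 × 60 = 10800.00, centroid at (90.00, 30.00).
removed quarter-circle: A = −¼π·15² = -176.71, centroid at (173.63, 6.37).
ΣA = 10623.29 in²
ΣAx_c = (10800.00)(90.00) + (-176.71)(173.63) = 941316.37 in³
ΣAy_c = (10800.00)(30.00) + (-176.71)(6.37) = 322875.00 in³
x_c = 941316.37 / 10623.29 = 88.61 in
y_c = 322875.00 / 10623.29 = 30.39 in

x_c = 88.61 in, y_c = 30.39 in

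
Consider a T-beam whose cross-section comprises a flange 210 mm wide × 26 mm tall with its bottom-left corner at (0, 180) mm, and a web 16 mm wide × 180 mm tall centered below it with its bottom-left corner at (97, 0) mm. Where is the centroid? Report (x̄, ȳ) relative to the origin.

x̄ = 105.00 mm, ȳ = 157.43 mm

web: A = 16 × 180 = 2880.00, centroid at (105.00, 90.00).
flange: A = 210 × 26 = 5460.00, centroid at (105.00, 193.00).
ΣA = 8340.00 mm², ΣAx̄ = 875700.00 mm³, ΣAȳ = 1312980.00 mm³.
x̄ = 875700.00/8340.00 = 105.00 mm; ȳ = 1312980.00/8340.00 = 157.43 mm.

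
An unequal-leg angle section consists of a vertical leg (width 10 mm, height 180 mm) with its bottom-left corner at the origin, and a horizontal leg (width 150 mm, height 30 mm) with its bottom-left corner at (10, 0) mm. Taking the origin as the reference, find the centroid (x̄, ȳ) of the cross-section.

vertical leg: A = 10 × 180 = 1800.00, centroid at (5.00, 90.00).
horizontal leg: A = 150 × 30 = 4500.00, centroid at (85.00, 15.00).
ΣA = 6300.00 mm², ΣAx̄ = 391500.00 mm³, ΣAȳ = 229500.00 mm³.
x̄ = 391500.00/6300.00 = 62.14 mm; ȳ = 229500.00/6300.00 = 36.43 mm.

x̄ = 62.14 mm, ȳ = 36.43 mm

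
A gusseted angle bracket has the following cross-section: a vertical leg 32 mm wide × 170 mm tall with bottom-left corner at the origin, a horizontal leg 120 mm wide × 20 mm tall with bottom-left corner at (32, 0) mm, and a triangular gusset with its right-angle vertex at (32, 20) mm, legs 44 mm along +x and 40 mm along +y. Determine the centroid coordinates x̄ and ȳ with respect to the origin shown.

Part | A | x̄ᵢ | ȳᵢ | A·x̄ᵢ | A·ȳᵢ
vertical leg | 5440.00 | 16.00 | 85.00 | 87040.00 | 462400.00
horizontal leg | 2400.00 | 92.00 | 10.00 | 220800.00 | 24000.00
gusset | 880.00 | 46.67 | 33.33 | 41066.67 | 29333.33
Σ | 8720.00 |  |  | 348906.67 | 515733.33
x̄ = 348906.67 / 8720.00 = 40.01 mm
ȳ = 515733.33 / 8720.00 = 59.14 mm

x̄ = 40.01 mm, ȳ = 59.14 mm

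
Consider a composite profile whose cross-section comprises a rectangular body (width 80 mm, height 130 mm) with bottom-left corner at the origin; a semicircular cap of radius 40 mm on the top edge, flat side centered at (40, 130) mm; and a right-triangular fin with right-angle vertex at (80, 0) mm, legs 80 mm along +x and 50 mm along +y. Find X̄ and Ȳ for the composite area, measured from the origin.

X̄ = 48.94 mm, Ȳ = 72.33 mm

rectangular body: A = 80 × 130 = 10400.00, centroid at (40.00, 65.00).
semicircular top: A = ½π·40² = 2513.27, centroid at (40.00, 146.98).
triangular fin: A = ½·80·50 = 2000.00, centroid at (106.67, 16.67).
ΣA = 14913.27 mm²
ΣAX̄ = (10400.00)(40.00) + (2513.27)(40.00) + (2000.00)(106.67) = 729864.30 mm³
ΣAȲ = (10400.00)(65.00) + (2513.27)(146.98) + (2000.00)(16.67) = 1078725.64 mm³
X̄ = 729864.30 / 14913.27 = 48.94 mm
Ȳ = 1078725.64 / 14913.27 = 72.33 mm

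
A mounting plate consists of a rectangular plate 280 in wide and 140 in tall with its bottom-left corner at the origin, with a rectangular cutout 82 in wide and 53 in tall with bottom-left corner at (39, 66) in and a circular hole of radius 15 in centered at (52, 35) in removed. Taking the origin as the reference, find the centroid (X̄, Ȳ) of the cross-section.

X̄ = 149.46 in, Ȳ = 67.86 in

Part | A | x̄ᵢ | ȳᵢ | A·x̄ᵢ | A·ȳᵢ
plate | 39200.00 | 140.00 | 70.00 | 5488000.00 | 2744000.00
hole 1 | -4346.00 | 80.00 | 92.50 | -347680.00 | -402005.00
hole 2 | -706.86 | 52.00 | 35.00 | -36756.63 | -24740.04
Σ | 34147.14 |  |  | 5103563.37 | 2317254.96
X̄ = 5103563.37 / 34147.14 = 149.46 in
Ȳ = 2317254.96 / 34147.14 = 67.86 in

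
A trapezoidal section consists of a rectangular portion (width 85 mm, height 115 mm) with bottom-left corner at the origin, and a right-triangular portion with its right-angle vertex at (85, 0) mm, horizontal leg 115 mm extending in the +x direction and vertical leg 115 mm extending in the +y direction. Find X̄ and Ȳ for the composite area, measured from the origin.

rectangular portion: A = 85 × 115 = 9775.00, centroid at (42.50, 57.50).
triangular portion: A = ½·115·115 = 6612.50, centroid at (123.33, 38.33).
ΣA = 16387.50 mm²
ΣAX̄ = (9775.00)(42.50) + (6612.50)(123.33) = 1230979.17 mm³
ΣAȲ = (9775.00)(57.50) + (6612.50)(38.33) = 815541.67 mm³
X̄ = 1230979.17 / 16387.50 = 75.12 mm
Ȳ = 815541.67 / 16387.50 = 49.77 mm

X̄ = 75.12 mm, Ȳ = 49.77 mm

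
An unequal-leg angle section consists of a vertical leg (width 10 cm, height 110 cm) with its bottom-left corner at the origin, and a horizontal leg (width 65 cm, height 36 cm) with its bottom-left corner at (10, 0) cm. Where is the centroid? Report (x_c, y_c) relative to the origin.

x_c = 30.51 cm, y_c = 29.83 cm

vertical leg: A = 10 × 110 = 1100.00, centroid at (5.00, 55.00).
horizontal leg: A = 65 × 36 = 2340.00, centroid at (42.50, 18.00).
ΣA = 3440.00 cm²
ΣAx_c = (1100.00)(5.00) + (2340.00)(42.50) = 104950.00 cm³
ΣAy_c = (1100.00)(55.00) + (2340.00)(18.00) = 102620.00 cm³
x_c = 104950.00 / 3440.00 = 30.51 cm
y_c = 102620.00 / 3440.00 = 29.83 cm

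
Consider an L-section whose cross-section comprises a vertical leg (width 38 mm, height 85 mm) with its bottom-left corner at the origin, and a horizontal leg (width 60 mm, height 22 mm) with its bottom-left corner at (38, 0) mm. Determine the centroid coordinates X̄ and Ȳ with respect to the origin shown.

X̄ = 33.22 mm, Ȳ = 33.36 mm

vertical leg: A = 38 × 85 = 3230.00, centroid at (19.00, 42.50).
horizontal leg: A = 60 × 22 = 1320.00, centroid at (68.00, 11.00).
ΣA = 4550.00 mm², ΣAX̄ = 151130.00 mm³, ΣAȲ = 151795.00 mm³.
X̄ = 151130.00/4550.00 = 33.22 mm; Ȳ = 151795.00/4550.00 = 33.36 mm.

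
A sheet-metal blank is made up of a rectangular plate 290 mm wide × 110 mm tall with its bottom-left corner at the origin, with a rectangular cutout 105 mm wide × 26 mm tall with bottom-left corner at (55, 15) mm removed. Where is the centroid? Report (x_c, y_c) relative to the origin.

x_c = 148.51 mm, y_c = 57.53 mm

plate: A = 290 × 110 = 31900.00, centroid at (145.00, 55.00).
hole: A = −(105 × 26) = -2730.00, centroid at (107.50, 28.00).
ΣA = 29170.00 mm², ΣAx_c = 4332025.00 mm³, ΣAy_c = 1678060.00 mm³.
x_c = 4332025.00/29170.00 = 148.51 mm; y_c = 1678060.00/29170.00 = 57.53 mm.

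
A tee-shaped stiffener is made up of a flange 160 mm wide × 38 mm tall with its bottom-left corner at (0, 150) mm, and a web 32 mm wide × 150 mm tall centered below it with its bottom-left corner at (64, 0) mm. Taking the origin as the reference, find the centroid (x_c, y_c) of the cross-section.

x_c = 80.00 mm, y_c = 127.53 mm

web: A = 32 × 150 = 4800.00, centroid at (80.00, 75.00).
flange: A = 160 × 38 = 6080.00, centroid at (80.00, 169.00).
ΣA = 10880.00 mm²
ΣAx_c = (4800.00)(80.00) + (6080.00)(80.00) = 870400.00 mm³
ΣAy_c = (4800.00)(75.00) + (6080.00)(169.00) = 1387520.00 mm³
x_c = 870400.00 / 10880.00 = 80.00 mm
y_c = 1387520.00 / 10880.00 = 127.53 mm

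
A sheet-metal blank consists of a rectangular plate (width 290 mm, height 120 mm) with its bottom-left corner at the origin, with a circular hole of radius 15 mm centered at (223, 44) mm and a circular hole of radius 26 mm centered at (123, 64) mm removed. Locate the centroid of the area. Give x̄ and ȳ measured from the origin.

Part | A | x̄ᵢ | ȳᵢ | A·x̄ᵢ | A·ȳᵢ
plate | 34800.00 | 145.00 | 60.00 | 5046000.00 | 2088000.00
hole 1 | -706.86 | 223.00 | 44.00 | -157629.41 | -31101.77
hole 2 | -2123.72 | 123.00 | 64.00 | -261217.15 | -135917.86
Σ | 31969.43 |  |  | 4627153.44 | 1920980.37
x̄ = 4627153.44 / 31969.43 = 144.74 mm
ȳ = 1920980.37 / 31969.43 = 60.09 mm

x̄ = 144.74 mm, ȳ = 60.09 mm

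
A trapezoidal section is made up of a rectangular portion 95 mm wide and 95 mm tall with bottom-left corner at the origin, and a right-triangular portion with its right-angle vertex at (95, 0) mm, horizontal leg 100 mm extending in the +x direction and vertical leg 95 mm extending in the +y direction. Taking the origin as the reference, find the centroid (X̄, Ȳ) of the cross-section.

rectangular portion: A = 95 × 95 = 9025.00, centroid at (47.50, 47.50).
triangular portion: A = ½·100·95 = 4750.00, centroid at (128.33, 31.67).
ΣA = 13775.00 mm²
ΣAX̄ = (9025.00)(47.50) + (4750.00)(128.33) = 1038270.83 mm³
ΣAȲ = (9025.00)(47.50) + (4750.00)(31.67) = 579104.17 mm³
X̄ = 1038270.83 / 13775.00 = 75.37 mm
Ȳ = 579104.17 / 13775.00 = 42.04 mm

X̄ = 75.37 mm, Ȳ = 42.04 mm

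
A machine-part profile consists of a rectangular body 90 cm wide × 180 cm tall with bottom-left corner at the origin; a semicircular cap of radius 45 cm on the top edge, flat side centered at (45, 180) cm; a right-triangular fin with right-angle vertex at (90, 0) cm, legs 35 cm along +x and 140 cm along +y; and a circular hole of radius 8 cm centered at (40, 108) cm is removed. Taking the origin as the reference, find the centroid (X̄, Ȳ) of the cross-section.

X̄ = 51.47 cm, Ȳ = 100.97 cm

rectangular body: A = 90 × 180 = 16200.00, centroid at (45.00, 90.00).
semicircular top: A = ½π·45² = 3180.86, centroid at (45.00, 199.10).
triangular fin: A = ½·35·140 = 2450.00, centroid at (101.67, 46.67).
hole: A = −π·8² = -201.06, centroid at (40.00, 108.00).
ΣA = 21629.80 cm²
ΣAX̄ = (16200.00)(45.00) + (3180.86)(45.00) + (2450.00)(101.67) + (-201.06)(40.00) = 1113179.67 cm³
ΣAȲ = (16200.00)(90.00) + (3180.86)(199.10) + (2450.00)(46.67) + (-201.06)(108.00) = 2183923.91 cm³
X̄ = 1113179.67 / 21629.80 = 51.47 cm
Ȳ = 2183923.91 / 21629.80 = 100.97 cm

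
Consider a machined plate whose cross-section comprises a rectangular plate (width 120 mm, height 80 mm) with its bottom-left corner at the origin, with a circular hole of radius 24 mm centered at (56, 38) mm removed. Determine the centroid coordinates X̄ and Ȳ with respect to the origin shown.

plate: A = 120 × 80 = 9600.00, centroid at (60.00, 40.00).
hole: A = −π·24² = -1809.56, centroid at (56.00, 38.00).
ΣA = 7790.44 mm²
ΣAX̄ = (9600.00)(60.00) + (-1809.56)(56.00) = 474664.79 mm³
ΣAȲ = (9600.00)(40.00) + (-1809.56)(38.00) = 315236.82 mm³
X̄ = 474664.79 / 7790.44 = 60.93 mm
Ȳ = 315236.82 / 7790.44 = 40.46 mm

X̄ = 60.93 mm, Ȳ = 40.46 mm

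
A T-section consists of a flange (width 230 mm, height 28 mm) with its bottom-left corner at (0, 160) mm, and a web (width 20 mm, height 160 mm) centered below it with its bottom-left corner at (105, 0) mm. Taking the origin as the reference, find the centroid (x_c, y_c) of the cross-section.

web: A = 20 × 160 = 3200.00, centroid at (115.00, 80.00).
flange: A = 230 × 28 = 6440.00, centroid at (115.00, 174.00).
ΣA = 9640.00 mm², ΣAx_c = 1108600.00 mm³, ΣAy_c = 1376560.00 mm³.
x_c = 1108600.00/9640.00 = 115.00 mm; y_c = 1376560.00/9640.00 = 142.80 mm.

x_c = 115.00 mm, y_c = 142.80 mm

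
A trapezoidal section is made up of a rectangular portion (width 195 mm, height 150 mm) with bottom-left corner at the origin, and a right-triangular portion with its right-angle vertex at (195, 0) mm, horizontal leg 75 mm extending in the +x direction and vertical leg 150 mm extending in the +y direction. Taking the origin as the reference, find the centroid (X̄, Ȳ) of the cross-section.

X̄ = 117.26 mm, Ȳ = 70.97 mm

rectangular portion: A = 195 × 150 = 29250.00, centroid at (97.50, 75.00).
triangular portion: A = ½·75·150 = 5625.00, centroid at (220.00, 50.00).
ΣA = 34875.00 mm², ΣAX̄ = 4089375.00 mm³, ΣAȲ = 2475000.00 mm³.
X̄ = 4089375.00/34875.00 = 117.26 mm; Ȳ = 2475000.00/34875.00 = 70.97 mm.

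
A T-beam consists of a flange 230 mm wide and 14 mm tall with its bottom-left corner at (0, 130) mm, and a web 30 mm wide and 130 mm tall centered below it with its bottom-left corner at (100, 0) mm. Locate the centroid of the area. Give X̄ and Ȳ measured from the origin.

X̄ = 115.00 mm, Ȳ = 97.56 mm

web: A = 30 × 130 = 3900.00, centroid at (115.00, 65.00).
flange: A = 230 × 14 = 3220.00, centroid at (115.00, 137.00).
ΣA = 7120.00 mm², ΣAX̄ = 818800.00 mm³, ΣAȲ = 694640.00 mm³.
X̄ = 818800.00/7120.00 = 115.00 mm; Ȳ = 694640.00/7120.00 = 97.56 mm.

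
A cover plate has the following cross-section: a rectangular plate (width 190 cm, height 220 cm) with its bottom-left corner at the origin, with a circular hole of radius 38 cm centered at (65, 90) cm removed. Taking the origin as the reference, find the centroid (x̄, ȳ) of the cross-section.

x̄ = 98.65 cm, ȳ = 112.43 cm

Part | A | x̄ᵢ | ȳᵢ | A·x̄ᵢ | A·ȳᵢ
plate | 41800.00 | 95.00 | 110.00 | 3971000.00 | 4598000.00
hole | -4536.46 | 65.00 | 90.00 | -294869.89 | -408281.38
Σ | 37263.54 |  |  | 3676130.11 | 4189718.62
x̄ = 3676130.11 / 37263.54 = 98.65 cm
ȳ = 4189718.62 / 37263.54 = 112.43 cm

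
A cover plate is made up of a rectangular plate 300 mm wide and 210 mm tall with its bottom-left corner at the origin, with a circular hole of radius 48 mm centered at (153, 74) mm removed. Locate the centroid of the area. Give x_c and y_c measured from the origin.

plate: A = 300 × 210 = 63000.00, centroid at (150.00, 105.00).
hole: A = −π·48² = -7238.23, centroid at (153.00, 74.00).
ΣA = 55761.77 mm², ΣAx_c = 8342550.89 mm³, ΣAy_c = 6079371.02 mm³.
x_c = 8342550.89/55761.77 = 149.61 mm; y_c = 6079371.02/55761.77 = 109.02 mm.

x_c = 149.61 mm, y_c = 109.02 mm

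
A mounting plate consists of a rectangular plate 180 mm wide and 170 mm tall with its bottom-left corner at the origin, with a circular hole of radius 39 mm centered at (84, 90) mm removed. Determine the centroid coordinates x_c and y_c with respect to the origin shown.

Part | A | x̄ᵢ | ȳᵢ | A·x̄ᵢ | A·ȳᵢ
plate | 30600.00 | 90.00 | 85.00 | 2754000.00 | 2601000.00
hole | -4778.36 | 84.00 | 90.00 | -401382.44 | -430052.62
Σ | 25821.64 |  |  | 2352617.56 | 2170947.38
x_c = 2352617.56 / 25821.64 = 91.11 mm
y_c = 2170947.38 / 25821.64 = 84.07 mm

x_c = 91.11 mm, y_c = 84.07 mm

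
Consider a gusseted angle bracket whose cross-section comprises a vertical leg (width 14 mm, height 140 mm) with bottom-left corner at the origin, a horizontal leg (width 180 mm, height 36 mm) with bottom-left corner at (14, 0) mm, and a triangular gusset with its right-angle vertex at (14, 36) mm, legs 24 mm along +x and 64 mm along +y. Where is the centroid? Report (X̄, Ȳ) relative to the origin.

X̄ = 76.51 mm, Ȳ = 32.35 mm

vertical leg: A = 14 × 140 = 1960.00, centroid at (7.00, 70.00).
horizontal leg: A = 180 × 36 = 6480.00, centroid at (104.00, 18.00).
gusset: A = ½·24·64 = 768.00, centroid at (22.00, 57.33).
ΣA = 9208.00 mm²
ΣAX̄ = (1960.00)(7.00) + (6480.00)(104.00) + (768.00)(22.00) = 704536.00 mm³
ΣAȲ = (1960.00)(70.00) + (6480.00)(18.00) + (768.00)(57.33) = 297872.00 mm³
X̄ = 704536.00 / 9208.00 = 76.51 mm
Ȳ = 297872.00 / 9208.00 = 32.35 mm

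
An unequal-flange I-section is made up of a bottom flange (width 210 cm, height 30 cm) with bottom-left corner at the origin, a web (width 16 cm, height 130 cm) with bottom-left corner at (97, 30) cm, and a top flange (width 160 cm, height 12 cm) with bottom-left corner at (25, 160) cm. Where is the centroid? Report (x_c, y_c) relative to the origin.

bottom flange: A = 210 × 30 = 6300.00, centroid at (105.00, 15.00).
web: A = 16 × 130 = 2080.00, centroid at (105.00, 95.00).
top flange: A = 160 × 12 = 1920.00, centroid at (105.00, 166.00).
ΣA = 10300.00 cm², ΣAx_c = 1081500.00 cm³, ΣAy_c = 610820.00 cm³.
x_c = 1081500.00/10300.00 = 105.00 cm; y_c = 610820.00/10300.00 = 59.30 cm.

x_c = 105.00 cm, y_c = 59.30 cm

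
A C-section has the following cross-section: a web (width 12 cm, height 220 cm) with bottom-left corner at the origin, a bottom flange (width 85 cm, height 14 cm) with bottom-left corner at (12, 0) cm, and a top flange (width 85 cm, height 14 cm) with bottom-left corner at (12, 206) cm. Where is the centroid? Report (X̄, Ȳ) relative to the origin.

web: A = 12 × 220 = 2640.00, centroid at (6.00, 110.00).
bottom flange: A = 85 × 14 = 1190.00, centroid at (54.50, 7.00).
top flange: A = 85 × 14 = 1190.00, centroid at (54.50, 213.00).
ΣA = 5020.00 cm²
ΣAX̄ = (2640.00)(6.00) + (1190.00)(54.50) + (1190.00)(54.50) = 145550.00 cm³
ΣAȲ = (2640.00)(110.00) + (1190.00)(7.00) + (1190.00)(213.00) = 552200.00 cm³
X̄ = 145550.00 / 5020.00 = 28.99 cm
Ȳ = 552200.00 / 5020.00 = 110.00 cm

X̄ = 28.99 cm, Ȳ = 110.00 cm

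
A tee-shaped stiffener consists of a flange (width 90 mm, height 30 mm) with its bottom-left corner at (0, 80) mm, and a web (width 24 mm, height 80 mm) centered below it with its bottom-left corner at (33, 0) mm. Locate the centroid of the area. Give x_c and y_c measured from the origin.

x_c = 45.00 mm, y_c = 72.14 mm

web: A = 24 × 80 = 1920.00, centroid at (45.00, 40.00).
flange: A = 90 × 30 = 2700.00, centroid at (45.00, 95.00).
ΣA = 4620.00 mm²
ΣAx_c = (1920.00)(45.00) + (2700.00)(45.00) = 207900.00 mm³
ΣAy_c = (1920.00)(40.00) + (2700.00)(95.00) = 333300.00 mm³
x_c = 207900.00 / 4620.00 = 45.00 mm
y_c = 333300.00 / 4620.00 = 72.14 mm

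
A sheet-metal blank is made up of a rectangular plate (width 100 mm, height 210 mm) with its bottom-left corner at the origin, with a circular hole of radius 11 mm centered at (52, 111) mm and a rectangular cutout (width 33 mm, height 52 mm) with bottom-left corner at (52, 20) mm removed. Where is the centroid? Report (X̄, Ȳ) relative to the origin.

Part | A | x̄ᵢ | ȳᵢ | A·x̄ᵢ | A·ȳᵢ
plate | 21000.00 | 50.00 | 105.00 | 1050000.00 | 2205000.00
hole 1 | -380.13 | 52.00 | 111.00 | -19766.90 | -42194.73
hole 2 | -1716.00 | 68.50 | 46.00 | -117546.00 | -78936.00
Σ | 18903.87 |  |  | 912687.10 | 2083869.27
X̄ = 912687.10 / 18903.87 = 48.28 mm
Ȳ = 2083869.27 / 18903.87 = 110.24 mm

X̄ = 48.28 mm, Ȳ = 110.24 mm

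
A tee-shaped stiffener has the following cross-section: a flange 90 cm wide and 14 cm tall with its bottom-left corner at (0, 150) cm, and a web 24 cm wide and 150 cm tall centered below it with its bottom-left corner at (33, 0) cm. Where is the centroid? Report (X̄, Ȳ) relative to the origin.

X̄ = 45.00 cm, Ȳ = 96.26 cm

Part | A | x̄ᵢ | ȳᵢ | A·x̄ᵢ | A·ȳᵢ
web | 3600.00 | 45.00 | 75.00 | 162000.00 | 270000.00
flange | 1260.00 | 45.00 | 157.00 | 56700.00 | 197820.00
Σ | 4860.00 |  |  | 218700.00 | 467820.00
X̄ = 218700.00 / 4860.00 = 45.00 cm
Ȳ = 467820.00 / 4860.00 = 96.26 cm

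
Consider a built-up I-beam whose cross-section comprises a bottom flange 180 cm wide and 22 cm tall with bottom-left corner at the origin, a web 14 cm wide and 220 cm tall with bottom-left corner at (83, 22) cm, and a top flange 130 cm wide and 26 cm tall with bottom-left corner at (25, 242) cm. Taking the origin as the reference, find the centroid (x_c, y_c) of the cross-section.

Part | A | x̄ᵢ | ȳᵢ | A·x̄ᵢ | A·ȳᵢ
bottom flange | 3960.00 | 90.00 | 11.00 | 356400.00 | 43560.00
web | 3080.00 | 90.00 | 132.00 | 277200.00 | 406560.00
top flange | 3380.00 | 90.00 | 255.00 | 304200.00 | 861900.00
Σ | 10420.00 |  |  | 937800.00 | 1312020.00
x_c = 937800.00 / 10420.00 = 90.00 cm
y_c = 1312020.00 / 10420.00 = 125.91 cm

x_c = 90.00 cm, y_c = 125.91 cm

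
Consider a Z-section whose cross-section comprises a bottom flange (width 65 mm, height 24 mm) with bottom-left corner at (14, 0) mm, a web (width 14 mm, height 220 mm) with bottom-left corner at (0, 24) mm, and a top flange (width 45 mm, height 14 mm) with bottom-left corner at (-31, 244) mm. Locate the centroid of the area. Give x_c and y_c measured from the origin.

x_c = 16.84 mm, y_c = 111.87 mm

bottom flange: A = 65 × 24 = 1560.00, centroid at (46.50, 12.00).
web: A = 14 × 220 = 3080.00, centroid at (7.00, 134.00).
top flange: A = 45 × 14 = 630.00, centroid at (-8.50, 251.00).
ΣA = 5270.00 mm², ΣAx_c = 88745.00 mm³, ΣAy_c = 589570.00 mm³.
x_c = 88745.00/5270.00 = 16.84 mm; y_c = 589570.00/5270.00 = 111.87 mm.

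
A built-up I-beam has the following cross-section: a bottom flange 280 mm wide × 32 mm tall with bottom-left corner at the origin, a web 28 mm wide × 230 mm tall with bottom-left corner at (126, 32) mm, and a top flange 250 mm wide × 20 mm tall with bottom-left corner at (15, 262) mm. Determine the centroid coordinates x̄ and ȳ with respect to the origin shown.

x̄ = 140.00 mm, ȳ = 120.10 mm

Part | A | x̄ᵢ | ȳᵢ | A·x̄ᵢ | A·ȳᵢ
bottom flange | 8960.00 | 140.00 | 16.00 | 1254400.00 | 143360.00
web | 6440.00 | 140.00 | 147.00 | 901600.00 | 946680.00
top flange | 5000.00 | 140.00 | 272.00 | 700000.00 | 1360000.00
Σ | 20400.00 |  |  | 2856000.00 | 2450040.00
x̄ = 2856000.00 / 20400.00 = 140.00 mm
ȳ = 2450040.00 / 20400.00 = 120.10 mm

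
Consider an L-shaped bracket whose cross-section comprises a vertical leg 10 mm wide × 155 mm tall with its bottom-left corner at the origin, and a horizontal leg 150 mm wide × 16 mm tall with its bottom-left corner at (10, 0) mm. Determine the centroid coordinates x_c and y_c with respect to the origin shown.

x_c = 53.61 mm, y_c = 35.27 mm

vertical leg: A = 10 × 155 = 1550.00, centroid at (5.00, 77.50).
horizontal leg: A = 150 × 16 = 2400.00, centroid at (85.00, 8.00).
ΣA = 3950.00 mm², ΣAx_c = 211750.00 mm³, ΣAy_c = 139325.00 mm³.
x_c = 211750.00/3950.00 = 53.61 mm; y_c = 139325.00/3950.00 = 35.27 mm.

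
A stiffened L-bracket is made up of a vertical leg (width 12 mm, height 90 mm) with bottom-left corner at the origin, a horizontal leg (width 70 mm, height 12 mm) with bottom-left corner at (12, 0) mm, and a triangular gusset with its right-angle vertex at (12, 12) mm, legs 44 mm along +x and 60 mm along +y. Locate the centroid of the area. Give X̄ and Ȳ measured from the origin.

Part | A | x̄ᵢ | ȳᵢ | A·x̄ᵢ | A·ȳᵢ
vertical leg | 1080.00 | 6.00 | 45.00 | 6480.00 | 48600.00
horizontal leg | 840.00 | 47.00 | 6.00 | 39480.00 | 5040.00
gusset | 1320.00 | 26.67 | 32.00 | 35200.00 | 42240.00
Σ | 3240.00 |  |  | 81160.00 | 95880.00
X̄ = 81160.00 / 3240.00 = 25.05 mm
Ȳ = 95880.00 / 3240.00 = 29.59 mm

X̄ = 25.05 mm, Ȳ = 29.59 mm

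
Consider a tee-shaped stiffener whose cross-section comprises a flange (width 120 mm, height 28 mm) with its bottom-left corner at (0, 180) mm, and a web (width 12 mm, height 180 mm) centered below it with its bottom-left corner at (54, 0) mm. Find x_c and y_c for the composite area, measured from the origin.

x_c = 60.00 mm, y_c = 153.30 mm

web: A = 12 × 180 = 2160.00, centroid at (60.00, 90.00).
flange: A = 120 × 28 = 3360.00, centroid at (60.00, 194.00).
ΣA = 5520.00 mm², ΣAx_c = 331200.00 mm³, ΣAy_c = 846240.00 mm³.
x_c = 331200.00/5520.00 = 60.00 mm; y_c = 846240.00/5520.00 = 153.30 mm.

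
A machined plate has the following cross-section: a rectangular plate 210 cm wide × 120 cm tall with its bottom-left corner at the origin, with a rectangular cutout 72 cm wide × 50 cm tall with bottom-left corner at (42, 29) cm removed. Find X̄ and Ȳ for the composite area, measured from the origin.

X̄ = 109.50 cm, Ȳ = 61.00 cm

Part | A | x̄ᵢ | ȳᵢ | A·x̄ᵢ | A·ȳᵢ
plate | 25200.00 | 105.00 | 60.00 | 2646000.00 | 1512000.00
hole | -3600.00 | 78.00 | 54.00 | -280800.00 | -194400.00
Σ | 21600.00 |  |  | 2365200.00 | 1317600.00
X̄ = 2365200.00 / 21600.00 = 109.50 cm
Ȳ = 1317600.00 / 21600.00 = 61.00 cm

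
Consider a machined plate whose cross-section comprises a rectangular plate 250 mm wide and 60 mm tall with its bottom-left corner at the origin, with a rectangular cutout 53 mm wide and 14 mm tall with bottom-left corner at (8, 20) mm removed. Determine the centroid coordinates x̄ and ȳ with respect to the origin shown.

plate: A = 250 × 60 = 15000.00, centroid at (125.00, 30.00).
hole: A = −(53 × 14) = -742.00, centroid at (34.50, 27.00).
ΣA = 14258.00 mm², ΣAx̄ = 1849401.00 mm³, ΣAȳ = 429966.00 mm³.
x̄ = 1849401.00/14258.00 = 129.71 mm; ȳ = 429966.00/14258.00 = 30.16 mm.

x̄ = 129.71 mm, ȳ = 30.16 mm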